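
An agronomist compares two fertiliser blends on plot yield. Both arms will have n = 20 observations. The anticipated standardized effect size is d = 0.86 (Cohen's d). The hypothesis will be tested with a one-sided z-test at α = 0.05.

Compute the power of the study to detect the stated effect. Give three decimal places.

Noncentrality parameter: δ = d·√(n/2) = 0.86 × √(20/2) = 2.7196
Critical value for a one-sided test at α = 0.05: z_α = 1.645.
Power = Φ(δ − 1.645) = Φ(1.075) = 0.8587.

Power ≈ 0.859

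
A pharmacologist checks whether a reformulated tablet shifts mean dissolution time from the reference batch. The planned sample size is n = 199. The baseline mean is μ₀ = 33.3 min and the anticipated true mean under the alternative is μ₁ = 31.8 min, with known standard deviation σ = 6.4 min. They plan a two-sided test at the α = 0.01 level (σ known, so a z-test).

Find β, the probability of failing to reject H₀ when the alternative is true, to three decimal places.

β ≈ 0.233

Standardized effect: d = |μ₁ − μ₀| / σ = |31.8 − 33.3| / 6.4 = 0.2344
Noncentrality parameter: λ = d·√n = 0.2344 × √199 = 3.3063
Two-sided α = 0.01 → critical value z_{0.005} = 2.576.
Power = Φ(λ − 2.576) + Φ(−λ − 2.576) = Φ(0.730) + Φ(-5.882) = 0.7674 + 0.0000 = 0.7674.
Type II error: β = 1 − power = 1 − 0.7674 = 0.2326.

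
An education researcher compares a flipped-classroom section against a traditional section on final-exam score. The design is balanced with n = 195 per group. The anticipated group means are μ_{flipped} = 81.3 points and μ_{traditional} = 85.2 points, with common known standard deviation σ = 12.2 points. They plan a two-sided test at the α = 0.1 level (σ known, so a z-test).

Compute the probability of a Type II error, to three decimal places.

Standardized effect: d = |μ_{flipped} − μ_{traditional}| / σ = |81.3 − 85.2| / 12.2 = 0.3197
Noncentrality parameter: δ = d·√(n/2) = 0.3197 × √(195/2) = 3.1565
Two-sided α = 0.1 → critical value z_{0.05} = 1.645.
Power = Φ(δ − 1.645) + Φ(−δ − 1.645) = Φ(1.512) + Φ(-4.801) = 0.9347 + 0.0000 = 0.9347.
Type II error: β = 1 − power = 1 − 0.9347 = 0.0653.

β ≈ 0.065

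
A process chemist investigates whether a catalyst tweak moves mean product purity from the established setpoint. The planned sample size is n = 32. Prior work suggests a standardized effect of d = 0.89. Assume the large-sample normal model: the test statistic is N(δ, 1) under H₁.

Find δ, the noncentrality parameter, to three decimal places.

The noncentrality parameter scales effect size by the design's sample-size factor: δ = d·√n = 0.89 × √32 = 5.0346

δ ≈ 5.035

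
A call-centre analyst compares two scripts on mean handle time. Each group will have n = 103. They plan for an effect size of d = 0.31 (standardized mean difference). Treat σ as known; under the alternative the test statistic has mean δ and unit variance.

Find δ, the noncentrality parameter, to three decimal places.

δ ≈ 2.225

The noncentrality parameter scales effect size by the design's sample-size factor: δ = d·√(n/2) = 0.31 × √(103/2) = 2.2247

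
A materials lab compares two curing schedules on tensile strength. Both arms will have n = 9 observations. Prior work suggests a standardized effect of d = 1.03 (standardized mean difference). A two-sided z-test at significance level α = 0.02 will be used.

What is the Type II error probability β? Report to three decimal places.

β ≈ 0.556

Noncentrality parameter: δ = d·√(n/2) = 1.03 × √(9/2) = 2.1850
Critical value for a two-sided test at α = 0.02: z_{α/2} = 2.326.
Power = Φ(δ − 2.326) + Φ(−δ − 2.326) = Φ(-0.141) + Φ(-4.511) = 0.4438 + 0.0000 = 0.4438.
Type II error: β = 1 − power = 1 − 0.4438 = 0.5562.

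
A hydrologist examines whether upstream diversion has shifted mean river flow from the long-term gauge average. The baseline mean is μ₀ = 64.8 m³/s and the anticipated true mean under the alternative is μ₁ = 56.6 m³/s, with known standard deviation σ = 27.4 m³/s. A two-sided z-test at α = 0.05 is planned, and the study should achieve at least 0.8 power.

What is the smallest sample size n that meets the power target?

n = 88

Standardized effect: d = |μ₁ − μ₀| / σ = |56.6 − 64.8| / 27.4 = 0.2993
For power 0.8 need Φ(δ − z_{0.025}) = 0.8, so δ = z_{0.025} + z_{0.20} = 1.960 + 0.842 = 2.802.
(The Φ(−δ − z_{α/2}) term is vanishingly small for δ > 0 and is dropped in the standard sample-size formula.)
δ = d·√n ⇒ n = (δ/d)² = (2.802 / 0.2993)² = 87.64.
Round up to the next whole unit.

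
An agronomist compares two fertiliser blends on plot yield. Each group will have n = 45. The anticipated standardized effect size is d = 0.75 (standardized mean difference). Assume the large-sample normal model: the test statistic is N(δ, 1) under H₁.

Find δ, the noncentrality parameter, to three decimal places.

δ ≈ 3.558

δ = d·√(n/2) = 0.75 × √(45/2) = 3.5576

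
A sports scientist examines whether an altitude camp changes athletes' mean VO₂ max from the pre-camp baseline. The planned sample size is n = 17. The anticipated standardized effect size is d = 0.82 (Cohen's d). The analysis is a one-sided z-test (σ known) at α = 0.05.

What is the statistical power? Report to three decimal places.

Noncentrality parameter: δ = d·√n = 0.82 × √17 = 3.3809
One-sided α = 0.05 → critical value z_{0.05} = 1.645.
Power = Φ(δ − 1.645) = Φ(1.736) = 0.9587.

Power ≈ 0.959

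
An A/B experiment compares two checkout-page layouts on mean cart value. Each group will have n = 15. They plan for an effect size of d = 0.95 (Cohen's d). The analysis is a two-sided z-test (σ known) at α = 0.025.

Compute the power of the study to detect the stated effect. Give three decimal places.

Noncentrality parameter: δ = d·√(n/2) = 0.95 × √(15/2) = 2.6017
Critical value for a two-sided test at α = 0.025: z_{α/2} = 2.241.
Power = Φ(δ − 2.241) + Φ(−δ − 2.241) = Φ(0.360) + Φ(-4.843) = 0.6407 + 0.0000 = 0.6407.

Power ≈ 0.641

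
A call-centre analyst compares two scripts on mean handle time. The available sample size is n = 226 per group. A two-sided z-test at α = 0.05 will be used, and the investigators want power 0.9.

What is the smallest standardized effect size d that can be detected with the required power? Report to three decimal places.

d ≈ 0.305

Required noncentrality: δ = z_{0.025} + z_{0.10} = 1.960 + 1.282 = 3.242.
(The second rejection-region term Φ(−δ − z_{α/2}) is negligible and dropped.)
δ = d·√(n/2) ⇒ d = δ/√(n/2) = 3.242/√(226/2) = 0.3049.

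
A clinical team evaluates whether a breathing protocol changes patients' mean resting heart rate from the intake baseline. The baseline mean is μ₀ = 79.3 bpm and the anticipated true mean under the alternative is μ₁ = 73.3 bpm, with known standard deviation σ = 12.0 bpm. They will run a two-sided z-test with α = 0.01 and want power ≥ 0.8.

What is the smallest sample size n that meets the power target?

Standardized effect: d = |μ₁ − μ₀| / σ = |73.3 − 79.3| / 12.0 = 0.5000
For power 0.8 need Φ(δ − z_{0.005}) = 0.8, so δ = z_{0.005} + z_{0.20} = 2.576 + 0.842 = 3.417.
(Ignoring the negligible lower-tail rejection probability gives the usual closed-form inversion.)
δ = d·√n ⇒ n = (δ/d)² = (3.417 / 0.5000)² = 46.72.
Rounding up, n = 47.

n = 47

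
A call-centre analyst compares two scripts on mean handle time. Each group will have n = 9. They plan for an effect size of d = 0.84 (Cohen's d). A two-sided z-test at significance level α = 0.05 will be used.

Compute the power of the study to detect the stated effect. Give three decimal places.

Noncentrality parameter: δ = d·√(n/2) = 0.84 × √(9/2) = 1.7819
Two-sided α = 0.05 → critical value z_{0.025} = 1.960.
Power = Φ(δ − 1.960) + Φ(−δ − 1.960) = Φ(-0.178) + Φ(-3.742) = 0.4293 + 0.0001 = 0.4294.

Power ≈ 0.429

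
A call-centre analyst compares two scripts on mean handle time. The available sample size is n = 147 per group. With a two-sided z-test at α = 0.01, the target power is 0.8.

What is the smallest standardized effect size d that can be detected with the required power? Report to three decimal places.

d ≈ 0.399

Need Φ(δ − 2.576) = 0.8, so δ = 2.576 + 0.842 = 3.417.
(Lower-tail contribution to power is negligible for δ > 0.)
δ = d·√(n/2) ⇒ d = δ/√(n/2) = 3.417/√(147/2) = 0.3986.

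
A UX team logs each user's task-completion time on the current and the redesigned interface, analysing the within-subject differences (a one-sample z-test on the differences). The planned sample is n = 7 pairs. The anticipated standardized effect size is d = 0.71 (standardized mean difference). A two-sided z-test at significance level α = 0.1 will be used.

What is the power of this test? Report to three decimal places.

Power ≈ 0.593

Noncentrality parameter: δ = d·√n = 0.71 × √7 = 1.8785
Critical value for a two-sided test at α = 0.1: z_{α/2} = 1.645.
Power = Φ(δ − 1.645) + Φ(−δ − 1.645) = Φ(0.234) + Φ(-3.523) = 0.5924 + 0.0002 = 0.5926.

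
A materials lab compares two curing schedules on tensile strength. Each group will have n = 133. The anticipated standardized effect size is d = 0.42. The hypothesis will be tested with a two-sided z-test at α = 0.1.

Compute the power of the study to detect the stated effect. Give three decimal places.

Noncentrality parameter: λ = d·√(n/2) = 0.42 × √(133/2) = 3.4250
Two-sided α = 0.1 → critical value z_{0.05} = 1.645.
Power = Φ(λ − 1.645) + Φ(−λ − 1.645) = Φ(1.780) + Φ(-5.070) = 0.9625 + 0.0000 = 0.9625.

Power ≈ 0.962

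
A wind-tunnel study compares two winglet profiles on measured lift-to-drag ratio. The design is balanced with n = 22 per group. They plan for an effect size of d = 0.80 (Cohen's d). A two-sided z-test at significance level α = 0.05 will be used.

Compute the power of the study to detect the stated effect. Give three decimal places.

Power ≈ 0.756

Noncentrality parameter: δ = d·√(n/2) = 0.80 × √(22/2) = 2.6533
Two-sided α = 0.05 → critical value z_{0.025} = 1.960.
Power = Φ(δ − 1.960) + Φ(−δ − 1.960) = Φ(0.693) + Φ(-4.613) = 0.7560 + 0.0000 = 0.7560.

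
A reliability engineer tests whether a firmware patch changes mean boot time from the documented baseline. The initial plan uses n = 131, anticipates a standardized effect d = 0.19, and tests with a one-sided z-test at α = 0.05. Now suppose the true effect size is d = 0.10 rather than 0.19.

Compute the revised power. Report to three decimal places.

Power ≈ 0.308

With d = 0.10: δ = d·√n = 0.10 × √131 = 1.1446. Critical value z_{0.05} = 1.645.
Revised power = P(Z > 1.645 − δ) = Φ(-0.500) = 0.3084.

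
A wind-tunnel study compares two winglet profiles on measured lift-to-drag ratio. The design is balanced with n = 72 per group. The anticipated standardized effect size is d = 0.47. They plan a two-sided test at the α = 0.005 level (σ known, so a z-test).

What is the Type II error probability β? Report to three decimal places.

Noncentrality parameter: δ = d·√(n/2) = 0.47 × √(72/2) = 2.8200
Two-sided α = 0.005 → critical value z_{0.0025} = 2.807.
Power = Φ(δ − 2.807) + Φ(−δ − 2.807) = Φ(0.013) + Φ(-5.627) = 0.5052 + 0.0000 = 0.5052.
Type II error: β = 1 − power = 1 − 0.5052 = 0.4948.

β ≈ 0.495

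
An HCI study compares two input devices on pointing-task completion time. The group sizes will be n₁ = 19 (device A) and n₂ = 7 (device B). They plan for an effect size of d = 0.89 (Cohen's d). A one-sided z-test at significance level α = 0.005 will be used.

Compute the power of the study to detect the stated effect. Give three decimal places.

Power ≈ 0.287

Noncentrality parameter: δ = d / √(1/n₁ + 1/n₂) = 0.89 / √(1/19 + 1/7) = 2.0129
One-sided α = 0.005 → critical value z_{0.005} = 2.576.
Power = Φ(δ − 2.576) = Φ(-0.563) = 0.2868.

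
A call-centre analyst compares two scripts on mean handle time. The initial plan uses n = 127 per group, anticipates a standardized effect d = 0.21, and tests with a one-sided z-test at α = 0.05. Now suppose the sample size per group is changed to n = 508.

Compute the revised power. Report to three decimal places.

Power ≈ 0.956

With n = 508 per group: δ = d·√(n/2) = 0.21 × √(508/2) = 3.3468. Critical value z_{0.05} = 1.645.
Revised power = Φ(δ − 1.645) = Φ(1.702) = 0.9556.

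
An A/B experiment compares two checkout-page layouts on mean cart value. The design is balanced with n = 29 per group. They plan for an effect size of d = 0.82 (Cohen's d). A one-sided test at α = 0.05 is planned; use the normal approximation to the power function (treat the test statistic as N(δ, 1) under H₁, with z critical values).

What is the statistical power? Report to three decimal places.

Power ≈ 0.930

Noncentrality parameter: δ = d·√(n/2) = 0.82 × √(29/2) = 3.1225
Critical value for a one-sided test at α = 0.05: z_α = 1.645.
Power = P(Z > 1.645 − δ) = Φ(1.478) = 0.9302.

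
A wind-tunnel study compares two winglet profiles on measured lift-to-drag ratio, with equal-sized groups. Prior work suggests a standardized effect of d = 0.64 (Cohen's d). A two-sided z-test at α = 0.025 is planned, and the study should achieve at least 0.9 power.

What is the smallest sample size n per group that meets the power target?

Set Φ(δ − 2.241) = 0.9; then δ − 2.241 = Φ⁻¹(0.9) = 1.282, giving δ = 3.523.
(Ignoring the negligible lower-tail rejection probability gives the usual closed-form inversion.)
δ = d·√(n/2) ⇒ n = 2(δ/d)² = 2 × (3.523 / 0.64)² = 60.60.
Rounding up, n = 61 per group.

n = 61 per group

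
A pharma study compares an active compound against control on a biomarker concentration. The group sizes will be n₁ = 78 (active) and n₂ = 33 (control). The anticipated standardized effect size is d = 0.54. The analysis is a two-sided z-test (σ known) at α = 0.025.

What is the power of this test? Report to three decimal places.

Power ≈ 0.640

Noncentrality parameter: δ = d / √(1/n₁ + 1/n₂) = 0.54 / √(1/78 + 1/33) = 2.6004
Two-sided α = 0.025 → critical value z_{0.0125} = 2.241.
Power = Φ(δ − 2.241) + Φ(−δ − 2.241) = Φ(0.359) + Φ(-4.842) = 0.6402 + 0.0000 = 0.6402.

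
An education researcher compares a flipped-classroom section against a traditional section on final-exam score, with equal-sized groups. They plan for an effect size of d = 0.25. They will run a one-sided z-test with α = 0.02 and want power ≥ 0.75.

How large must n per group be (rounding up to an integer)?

Set Φ(δ − 2.054) = 0.75; then δ − 2.054 = Φ⁻¹(0.75) = 0.674, giving δ = 2.728.
δ = d·√(n/2) ⇒ n = 2(δ/d)² = 2 × (2.728 / 0.25)² = 238.19.
Rounding up, n = 239 per group.

n = 239 per group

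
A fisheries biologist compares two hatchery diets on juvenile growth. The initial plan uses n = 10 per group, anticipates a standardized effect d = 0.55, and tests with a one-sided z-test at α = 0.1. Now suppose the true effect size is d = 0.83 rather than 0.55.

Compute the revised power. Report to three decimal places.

With d = 0.83: δ = d·√(n/2) = 0.83 × √(10/2) = 1.8559. Critical value z_{0.1} = 1.282.
Revised power = Φ(δ − 1.282) = Φ(0.574) = 0.7171.

Power ≈ 0.717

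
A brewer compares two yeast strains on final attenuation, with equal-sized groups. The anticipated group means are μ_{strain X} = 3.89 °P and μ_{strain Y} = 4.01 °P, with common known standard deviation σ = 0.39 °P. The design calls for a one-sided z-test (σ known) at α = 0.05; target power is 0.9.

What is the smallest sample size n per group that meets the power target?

n = 181 per group

Standardized effect: d = |μ_{strain X} − μ_{strain Y}| / σ = |3.89 − 4.01| / 0.39 = 0.3077
Set Φ(δ − 1.645) = 0.9; then δ − 1.645 = Φ⁻¹(0.9) = 1.282, giving δ = 2.926.
δ = d·√(n/2) ⇒ n = 2(δ/d)² = 2 × (2.926 / 0.3077)² = 180.91.
Rounding up, n = 181 per group.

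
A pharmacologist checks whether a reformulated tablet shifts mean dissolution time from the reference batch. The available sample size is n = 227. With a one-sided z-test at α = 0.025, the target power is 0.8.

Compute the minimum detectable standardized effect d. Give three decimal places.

d ≈ 0.186

Required noncentrality: δ = z_{0.025} + z_{0.20} = 1.960 + 0.842 = 2.802.
δ = d·√n ⇒ d = δ/√n = 2.802/√227 = 0.1859.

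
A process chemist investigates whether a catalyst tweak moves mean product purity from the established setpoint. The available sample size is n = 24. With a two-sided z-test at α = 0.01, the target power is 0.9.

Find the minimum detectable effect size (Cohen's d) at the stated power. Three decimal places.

d ≈ 0.787

Need Φ(δ − 2.576) = 0.9, so δ = 2.576 + 1.282 = 3.857.
(Lower-tail contribution to power is negligible for δ > 0.)
δ = d·√n ⇒ d = δ/√n = 3.857/√24 = 0.7874.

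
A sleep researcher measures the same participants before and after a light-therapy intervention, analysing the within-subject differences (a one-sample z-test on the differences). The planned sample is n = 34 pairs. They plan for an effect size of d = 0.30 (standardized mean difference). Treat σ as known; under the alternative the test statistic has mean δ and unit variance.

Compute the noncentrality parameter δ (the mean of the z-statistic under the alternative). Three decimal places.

δ ≈ 1.749

The noncentrality parameter scales effect size by the design's sample-size factor: δ = d·√n = 0.30 × √34 = 1.7493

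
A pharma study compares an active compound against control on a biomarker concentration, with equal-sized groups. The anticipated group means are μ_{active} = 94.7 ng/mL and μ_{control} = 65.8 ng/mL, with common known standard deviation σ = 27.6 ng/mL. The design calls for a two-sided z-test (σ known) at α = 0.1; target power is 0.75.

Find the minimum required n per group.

n = 10 per group

Standardized effect: d = |μ_{active} − μ_{control}| / σ = |94.7 − 65.8| / 27.6 = 1.0471
Set Φ(δ − 1.645) = 0.75; then δ − 1.645 = Φ⁻¹(0.75) = 0.674, giving δ = 2.319.
(The Φ(−δ − z_{α/2}) term is vanishingly small for δ > 0 and is dropped in the standard sample-size formula.)
δ = d·√(n/2) ⇒ n = 2(δ/d)² = 2 × (2.319 / 1.0471)² = 9.81.
Rounding up, n = 10 per group.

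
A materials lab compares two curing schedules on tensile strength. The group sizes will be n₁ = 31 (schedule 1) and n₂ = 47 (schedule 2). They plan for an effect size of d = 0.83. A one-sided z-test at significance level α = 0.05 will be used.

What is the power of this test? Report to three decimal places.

Noncentrality parameter: δ = d / √(1/n₁ + 1/n₂) = 0.83 / √(1/31 + 1/47) = 3.5872
One-sided α = 0.05 → critical value z_{0.05} = 1.645.
Power = Φ(δ − 1.645) = Φ(1.942) = 0.9740.

Power ≈ 0.974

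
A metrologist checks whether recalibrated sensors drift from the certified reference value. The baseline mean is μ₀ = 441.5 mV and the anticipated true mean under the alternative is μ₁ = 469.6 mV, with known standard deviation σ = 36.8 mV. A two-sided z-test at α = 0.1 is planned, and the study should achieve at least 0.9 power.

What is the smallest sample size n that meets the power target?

Standardized effect: d = |μ₁ − μ₀| / σ = |469.6 − 441.5| / 36.8 = 0.7636
Set Φ(δ − 1.645) = 0.9; then δ − 1.645 = Φ⁻¹(0.9) = 1.282, giving δ = 2.926.
(The Φ(−δ − z_{α/2}) term is vanishingly small for δ > 0 and is dropped in the standard sample-size formula.)
δ = d·√n ⇒ n = (δ/d)² = (2.926 / 0.7636)² = 14.69.
Rounding up, n = 15.

n = 15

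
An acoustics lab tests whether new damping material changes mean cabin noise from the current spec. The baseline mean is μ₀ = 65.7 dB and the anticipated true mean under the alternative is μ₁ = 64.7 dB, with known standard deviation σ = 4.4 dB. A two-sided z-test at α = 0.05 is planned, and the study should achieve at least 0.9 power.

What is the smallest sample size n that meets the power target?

n = 204

Standardized effect: d = |μ₁ − μ₀| / σ = |64.7 − 65.7| / 4.4 = 0.2273
Set Φ(δ − 1.960) = 0.9; then δ − 1.960 = Φ⁻¹(0.9) = 1.282, giving δ = 3.242.
(Ignoring the negligible lower-tail rejection probability gives the usual closed-form inversion.)
δ = d·√n ⇒ n = (δ/d)² = (3.242 / 0.2273)² = 203.42.
Round up to the next whole unit.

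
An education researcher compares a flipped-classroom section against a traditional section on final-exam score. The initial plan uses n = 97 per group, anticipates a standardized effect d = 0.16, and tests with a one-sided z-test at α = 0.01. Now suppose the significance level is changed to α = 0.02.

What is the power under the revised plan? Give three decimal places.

Power ≈ 0.174

δ = d·√(n/2) = 0.16 × √(97/2) = 1.1143 (unchanged). New critical value: z_{0.02} = 2.054.
Revised power = P(Z > 2.054 − δ) = Φ(-0.939) = 0.1737.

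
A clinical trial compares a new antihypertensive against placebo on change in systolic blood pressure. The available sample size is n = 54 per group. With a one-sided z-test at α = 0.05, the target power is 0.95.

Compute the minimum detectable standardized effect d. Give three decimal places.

Required noncentrality: δ = z_{0.05} + z_{0.05} = 1.645 + 1.645 = 3.290.
δ = d·√(n/2) ⇒ d = δ/√(n/2) = 3.290/√(54/2) = 0.6331.

d ≈ 0.633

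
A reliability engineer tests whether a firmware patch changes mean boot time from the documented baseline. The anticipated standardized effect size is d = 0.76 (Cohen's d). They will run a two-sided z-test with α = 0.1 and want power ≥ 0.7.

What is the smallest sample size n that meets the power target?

Set Φ(δ − 1.645) = 0.7; then δ − 1.645 = Φ⁻¹(0.7) = 0.524, giving δ = 2.169.
(For δ > 0 the lower-tail rejection region contributes negligibly to power, so the one-term inversion is standard.)
δ = d·√n ⇒ n = (δ/d)² = (2.169 / 0.76)² = 8.15.
Round up to the next whole unit.

n = 9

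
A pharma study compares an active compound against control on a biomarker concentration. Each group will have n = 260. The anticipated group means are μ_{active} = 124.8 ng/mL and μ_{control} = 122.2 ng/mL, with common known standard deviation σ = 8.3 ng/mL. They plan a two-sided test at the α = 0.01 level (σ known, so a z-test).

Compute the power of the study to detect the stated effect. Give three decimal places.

Power ≈ 0.840

Standardized effect: d = |μ_{active} − μ_{control}| / σ = |124.8 − 122.2| / 8.3 = 0.3133
Noncentrality parameter: δ = d·√(n/2) = 0.3133 × √(260/2) = 3.5716
Critical value for a two-sided test at α = 0.01: z_{α/2} = 2.576.
Power = Φ(δ − 2.576) + Φ(−δ − 2.576) = Φ(0.996) + Φ(-6.147) = 0.8403 + 0.0000 = 0.8403.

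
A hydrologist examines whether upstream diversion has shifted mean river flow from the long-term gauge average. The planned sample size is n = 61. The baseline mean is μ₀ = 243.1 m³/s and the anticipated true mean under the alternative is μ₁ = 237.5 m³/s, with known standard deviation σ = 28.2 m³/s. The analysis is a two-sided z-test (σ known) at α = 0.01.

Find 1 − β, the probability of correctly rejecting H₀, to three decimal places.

Standardized effect: d = |μ₁ − μ₀| / σ = |237.5 − 243.1| / 28.2 = 0.1986
Noncentrality parameter: δ = d·√n = 0.1986 × √61 = 1.5510
Two-sided α = 0.01 → critical value z_{0.005} = 2.576.
Power = Φ(δ − 2.576) + Φ(−δ − 2.576) = Φ(-1.025) + Φ(-4.127) = 0.1527 + 0.0000 = 0.1527.

Power ≈ 0.153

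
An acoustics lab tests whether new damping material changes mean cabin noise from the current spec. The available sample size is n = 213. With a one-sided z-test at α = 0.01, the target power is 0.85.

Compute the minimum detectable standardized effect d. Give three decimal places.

Required noncentrality: δ = z_{0.01} + z_{0.15} = 2.326 + 1.036 = 3.363.
δ = d·√n ⇒ d = δ/√n = 3.363/√213 = 0.2304.

d ≈ 0.230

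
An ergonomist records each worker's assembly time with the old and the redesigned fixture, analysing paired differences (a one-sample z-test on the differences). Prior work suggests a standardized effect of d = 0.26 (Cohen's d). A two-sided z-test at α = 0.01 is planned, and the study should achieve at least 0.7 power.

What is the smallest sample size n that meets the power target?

Set Φ(δ − 2.576) = 0.7; then δ − 2.576 = Φ⁻¹(0.7) = 0.524, giving δ = 3.100.
(The Φ(−δ − z_{α/2}) term is vanishingly small for δ > 0 and is dropped in the standard sample-size formula.)
δ = d·√n ⇒ n = (δ/d)² = (3.100 / 0.26)² = 142.18.
Rounding up, n = 143.

n = 143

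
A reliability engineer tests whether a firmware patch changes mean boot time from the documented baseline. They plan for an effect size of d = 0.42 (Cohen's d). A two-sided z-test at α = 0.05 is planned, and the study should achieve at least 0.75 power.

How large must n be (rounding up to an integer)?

n = 40

Set Φ(δ − 1.960) = 0.75; then δ − 1.960 = Φ⁻¹(0.75) = 0.674, giving δ = 2.634.
(For δ > 0 the lower-tail rejection region contributes negligibly to power, so the one-term inversion is standard.)
δ = d·√n ⇒ n = (δ/d)² = (2.634 / 0.42)² = 39.34.
Rounding up, n = 40.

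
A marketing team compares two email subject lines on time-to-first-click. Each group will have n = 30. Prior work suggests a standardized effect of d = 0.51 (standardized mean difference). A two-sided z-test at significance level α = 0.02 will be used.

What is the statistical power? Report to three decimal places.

Power ≈ 0.363

Noncentrality parameter: δ = d·√(n/2) = 0.51 × √(30/2) = 1.9752
Two-sided α = 0.02 → critical value z_{0.01} = 2.326.
Power = Φ(δ − 2.326) + Φ(−δ − 2.326) = Φ(-0.351) + Φ(-4.302) = 0.3627 + 0.0000 = 0.3628.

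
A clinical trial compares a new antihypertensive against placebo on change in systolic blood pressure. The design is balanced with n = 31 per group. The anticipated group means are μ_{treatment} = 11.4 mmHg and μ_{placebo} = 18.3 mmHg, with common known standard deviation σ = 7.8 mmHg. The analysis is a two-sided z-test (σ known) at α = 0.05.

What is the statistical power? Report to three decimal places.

Standardized effect: d = |μ_{treatment} − μ_{placebo}| / σ = |11.4 − 18.3| / 7.8 = 0.8846
Noncentrality parameter: δ = d·√(n/2) = 0.8846 × √(31/2) = 3.4827
Critical value for a two-sided test at α = 0.05: z_{α/2} = 1.960.
Power = Φ(δ − 1.960) + Φ(−δ − 1.960) = Φ(1.523) + Φ(-5.443) = 0.9361 + 0.0000 = 0.9361.

Power ≈ 0.936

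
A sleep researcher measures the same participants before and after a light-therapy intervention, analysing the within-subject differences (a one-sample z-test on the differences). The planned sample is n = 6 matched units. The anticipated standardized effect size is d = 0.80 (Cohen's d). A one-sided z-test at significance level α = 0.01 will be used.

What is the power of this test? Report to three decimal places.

Noncentrality parameter: δ = d·√n = 0.80 × √6 = 1.9596
One-sided α = 0.01 → critical value z_{0.01} = 2.326.
Power = P(Z > 2.326 − δ) = Φ(-0.367) = 0.3569.

Power ≈ 0.357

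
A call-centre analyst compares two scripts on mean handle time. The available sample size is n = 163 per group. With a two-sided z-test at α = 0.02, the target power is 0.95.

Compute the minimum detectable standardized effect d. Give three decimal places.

d ≈ 0.440

Need Φ(δ − 2.326) = 0.95, so δ = 2.326 + 1.645 = 3.971.
(The second rejection-region term Φ(−δ − z_{α/2}) is negligible and dropped.)
δ = d·√(n/2) ⇒ d = δ/√(n/2) = 3.971/√(163/2) = 0.4399.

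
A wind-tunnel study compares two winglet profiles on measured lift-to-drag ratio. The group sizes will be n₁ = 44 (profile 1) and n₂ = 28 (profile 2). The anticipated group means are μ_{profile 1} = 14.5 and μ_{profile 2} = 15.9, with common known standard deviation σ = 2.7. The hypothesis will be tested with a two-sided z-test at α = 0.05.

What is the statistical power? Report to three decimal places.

Standardized effect: d = |μ_{profile 1} − μ_{profile 2}| / σ = |14.5 − 15.9| / 2.7 = 0.5185
Noncentrality parameter: δ = d / √(1/n₁ + 1/n₂) = 0.5185 / √(1/44 + 1/28) = 2.1449
Critical value for a two-sided test at α = 0.05: z_{α/2} = 1.960.
Power = Φ(δ − 1.960) + Φ(−δ − 1.960) = Φ(0.185) + Φ(-4.105) = 0.5734 + 0.0000 = 0.5734.

Power ≈ 0.573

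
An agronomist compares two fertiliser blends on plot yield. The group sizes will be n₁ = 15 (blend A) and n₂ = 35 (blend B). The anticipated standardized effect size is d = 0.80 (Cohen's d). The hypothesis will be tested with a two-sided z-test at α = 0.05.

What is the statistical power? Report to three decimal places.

Noncentrality parameter: δ = d / √(1/n₁ + 1/n₂) = 0.80 / √(1/15 + 1/35) = 2.5923
Critical value for a two-sided test at α = 0.05: z_{α/2} = 1.960.
Power = Φ(δ − 1.960) + Φ(−δ − 1.960) = Φ(0.632) + Φ(-4.552) = 0.7364 + 0.0000 = 0.7364.

Power ≈ 0.736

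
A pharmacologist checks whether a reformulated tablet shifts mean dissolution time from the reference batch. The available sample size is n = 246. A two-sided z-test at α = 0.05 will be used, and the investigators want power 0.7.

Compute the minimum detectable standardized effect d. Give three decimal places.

Required noncentrality: δ = z_{0.025} + z_{0.30} = 1.960 + 0.524 = 2.484.
(Lower-tail contribution to power is negligible for δ > 0.)
δ = d·√n ⇒ d = δ/√n = 2.484/√246 = 0.1584.

d ≈ 0.158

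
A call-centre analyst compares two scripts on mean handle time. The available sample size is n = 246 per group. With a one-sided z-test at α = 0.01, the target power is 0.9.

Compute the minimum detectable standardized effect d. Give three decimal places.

d ≈ 0.325

Need Φ(δ − 2.326) = 0.9, so δ = 2.326 + 1.282 = 3.608.
δ = d·√(n/2) ⇒ d = δ/√(n/2) = 3.608/√(246/2) = 0.3253.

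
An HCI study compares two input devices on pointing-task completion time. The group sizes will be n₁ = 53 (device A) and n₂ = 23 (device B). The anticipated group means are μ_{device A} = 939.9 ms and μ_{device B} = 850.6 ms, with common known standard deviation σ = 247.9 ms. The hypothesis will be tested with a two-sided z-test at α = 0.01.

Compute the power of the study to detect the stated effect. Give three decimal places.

Power ≈ 0.129

Standardized effect: d = |μ_{device A} − μ_{device B}| / σ = |939.9 − 850.6| / 247.9 = 0.3602
Noncentrality parameter: δ = d / √(1/n₁ + 1/n₂) = 0.3602 / √(1/53 + 1/23) = 1.4427
Two-sided α = 0.01 → critical value z_{0.005} = 2.576.
Power = Φ(δ − 2.576) + Φ(−δ − 2.576) = Φ(-1.133) + Φ(-4.019) = 0.1286 + 0.0000 = 0.1286.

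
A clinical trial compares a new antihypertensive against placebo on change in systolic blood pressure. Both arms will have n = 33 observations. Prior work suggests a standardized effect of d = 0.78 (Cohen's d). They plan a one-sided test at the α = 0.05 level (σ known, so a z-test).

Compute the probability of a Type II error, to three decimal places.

β ≈ 0.064

Noncentrality parameter: δ = d·√(n/2) = 0.78 × √(33/2) = 3.1684
Critical value for a one-sided test at α = 0.05: z_α = 1.645.
Power = Φ(δ − 1.645) = Φ(1.524) = 0.9362.
Type II error: β = 1 − power = 1 − 0.9362 = 0.0638.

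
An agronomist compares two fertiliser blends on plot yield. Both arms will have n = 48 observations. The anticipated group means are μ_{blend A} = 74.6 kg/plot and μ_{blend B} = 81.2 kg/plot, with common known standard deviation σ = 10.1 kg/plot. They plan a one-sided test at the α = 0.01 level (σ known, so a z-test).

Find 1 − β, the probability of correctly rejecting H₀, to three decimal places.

Standardized effect: d = |μ_{blend A} − μ_{blend B}| / σ = |74.6 − 81.2| / 10.1 = 0.6535
Noncentrality parameter: λ = d·√(n/2) = 0.6535 × √(48/2) = 3.2013
Critical value for a one-sided test at α = 0.01: z_α = 2.326.
Power = Φ(λ − 2.326) = Φ(0.875) = 0.8092.

Power ≈ 0.809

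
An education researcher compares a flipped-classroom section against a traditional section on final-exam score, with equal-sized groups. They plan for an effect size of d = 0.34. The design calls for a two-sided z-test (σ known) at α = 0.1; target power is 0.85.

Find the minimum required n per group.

n = 125 per group

Set Φ(δ − 1.645) = 0.85; then δ − 1.645 = Φ⁻¹(0.85) = 1.036, giving δ = 2.681.
(For δ > 0 the lower-tail rejection region contributes negligibly to power, so the one-term inversion is standard.)
δ = d·√(n/2) ⇒ n = 2(δ/d)² = 2 × (2.681 / 0.34)² = 124.38.
Round up to the next whole unit.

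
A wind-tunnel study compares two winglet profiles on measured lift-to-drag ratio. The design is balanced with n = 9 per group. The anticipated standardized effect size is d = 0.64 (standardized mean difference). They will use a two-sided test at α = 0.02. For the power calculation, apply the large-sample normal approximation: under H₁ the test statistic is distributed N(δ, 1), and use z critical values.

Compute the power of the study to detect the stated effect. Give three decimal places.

Noncentrality parameter: λ = d·√(n/2) = 0.64 × √(9/2) = 1.3576
Two-sided α = 0.02 → critical value z_{0.01} = 2.326.
Power = Φ(λ − 2.326) + Φ(−λ − 2.326) = Φ(-0.969) + Φ(-3.684) = 0.1663 + 0.0001 = 0.1665.

Power ≈ 0.166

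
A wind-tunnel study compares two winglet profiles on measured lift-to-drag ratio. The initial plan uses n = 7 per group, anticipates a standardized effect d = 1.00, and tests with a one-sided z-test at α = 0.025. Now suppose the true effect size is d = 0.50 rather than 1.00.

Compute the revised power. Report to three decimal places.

Power ≈ 0.153

With d = 0.50: δ = d·√(n/2) = 0.50 × √(7/2) = 0.9354. Critical value z_{0.025} = 1.960.
Revised power = P(Z > 1.960 − δ) = Φ(-1.025) = 0.1528.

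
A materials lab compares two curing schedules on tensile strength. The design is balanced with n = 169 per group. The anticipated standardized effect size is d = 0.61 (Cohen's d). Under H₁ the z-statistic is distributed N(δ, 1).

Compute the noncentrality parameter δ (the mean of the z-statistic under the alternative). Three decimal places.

The noncentrality parameter scales effect size by the design's sample-size factor: δ = d·√(n/2) = 0.61 × √(169/2) = 5.6074

δ ≈ 5.607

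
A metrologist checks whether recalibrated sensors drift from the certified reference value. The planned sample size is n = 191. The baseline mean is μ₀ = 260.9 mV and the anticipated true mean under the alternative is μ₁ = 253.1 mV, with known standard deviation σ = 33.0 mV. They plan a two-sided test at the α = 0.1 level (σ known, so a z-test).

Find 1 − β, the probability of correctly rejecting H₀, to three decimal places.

Standardized effect: d = |μ₁ − μ₀| / σ = |253.1 − 260.9| / 33.0 = 0.2364
Noncentrality parameter: δ = d·√n = 0.2364 × √191 = 3.2666
Critical value for a two-sided test at α = 0.1: z_{α/2} = 1.645.
Power = Φ(δ − 1.645) + Φ(−δ − 1.645) = Φ(1.622) + Φ(-4.911) = 0.9476 + 0.0000 = 0.9476.

Power ≈ 0.948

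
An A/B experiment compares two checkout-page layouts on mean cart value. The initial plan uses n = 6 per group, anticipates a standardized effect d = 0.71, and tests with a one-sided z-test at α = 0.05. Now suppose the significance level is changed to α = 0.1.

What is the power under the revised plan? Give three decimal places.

δ = d·√(n/2) = 0.71 × √(6/2) = 1.2298 (unchanged). New critical value: z_{0.1} = 1.282.
Revised power = Φ(δ − 1.282) = Φ(-0.052) = 0.4793.

Power ≈ 0.479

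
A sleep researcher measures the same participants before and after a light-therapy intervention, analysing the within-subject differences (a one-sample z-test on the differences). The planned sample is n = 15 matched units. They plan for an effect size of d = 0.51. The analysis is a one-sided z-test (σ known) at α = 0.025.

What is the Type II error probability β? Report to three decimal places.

β ≈ 0.494

Noncentrality parameter: δ = d·√n = 0.51 × √15 = 1.9752
Critical value for a one-sided test at α = 0.025: z_α = 1.960.
Power = P(Z > 1.960 − δ) = Φ(0.015) = 0.5061.
Type II error: β = 1 − power = 1 − 0.5061 = 0.4939.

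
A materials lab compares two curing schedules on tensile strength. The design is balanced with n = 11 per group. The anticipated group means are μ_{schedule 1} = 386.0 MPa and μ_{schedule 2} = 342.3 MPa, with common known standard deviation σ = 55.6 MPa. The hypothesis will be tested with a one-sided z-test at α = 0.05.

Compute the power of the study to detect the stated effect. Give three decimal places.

Power ≈ 0.579

Standardized effect: d = |μ_{schedule 1} − μ_{schedule 2}| / σ = |386.0 − 342.3| / 55.6 = 0.7860
Noncentrality parameter: δ = d·√(n/2) = 0.7860 × √(11/2) = 1.8433
One-sided α = 0.05 → critical value z_{0.05} = 1.645.
Power = P(Z > 1.645 − δ) = Φ(0.198) = 0.5786.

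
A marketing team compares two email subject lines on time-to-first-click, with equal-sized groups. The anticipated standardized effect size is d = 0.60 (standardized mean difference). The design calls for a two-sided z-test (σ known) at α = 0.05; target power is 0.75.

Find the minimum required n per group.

n = 39 per group

Set Φ(δ − 1.960) = 0.75; then δ − 1.960 = Φ⁻¹(0.75) = 0.674, giving δ = 2.634.
(For δ > 0 the lower-tail rejection region contributes negligibly to power, so the one-term inversion is standard.)
δ = d·√(n/2) ⇒ n = 2(δ/d)² = 2 × (2.634 / 0.60)² = 38.56.
Rounding up, n = 39 per group.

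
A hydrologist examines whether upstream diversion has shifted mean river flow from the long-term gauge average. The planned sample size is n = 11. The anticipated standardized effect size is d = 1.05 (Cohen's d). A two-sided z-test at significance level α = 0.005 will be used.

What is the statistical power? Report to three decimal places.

Power ≈ 0.750

Noncentrality parameter: δ = d·√n = 1.05 × √11 = 3.4825
Critical value for a two-sided test at α = 0.005: z_{α/2} = 2.807.
Power = Φ(δ − 2.807) + Φ(−δ − 2.807) = Φ(0.675) + Φ(-6.289) = 0.7503 + 0.0000 = 0.7503.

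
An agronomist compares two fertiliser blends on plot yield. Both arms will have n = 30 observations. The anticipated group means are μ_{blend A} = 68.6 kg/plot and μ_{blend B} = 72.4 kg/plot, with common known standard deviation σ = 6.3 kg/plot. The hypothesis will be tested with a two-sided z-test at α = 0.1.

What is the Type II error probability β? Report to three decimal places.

Standardized effect: d = |μ_{blend A} − μ_{blend B}| / σ = |68.6 − 72.4| / 6.3 = 0.6032
Noncentrality parameter: δ = d·√(n/2) = 0.6032 × √(30/2) = 2.3361
Critical value for a two-sided test at α = 0.1: z_{α/2} = 1.645.
Power = Φ(δ − 1.645) + Φ(−δ − 1.645) = Φ(0.691) + Φ(-3.981) = 0.7553 + 0.0000 = 0.7553.
Type II error: β = 1 − power = 1 − 0.7553 = 0.2447.

β ≈ 0.245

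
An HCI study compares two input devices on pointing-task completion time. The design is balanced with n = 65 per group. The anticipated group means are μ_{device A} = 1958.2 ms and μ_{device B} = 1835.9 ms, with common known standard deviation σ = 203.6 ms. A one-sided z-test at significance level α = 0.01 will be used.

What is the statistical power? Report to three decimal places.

Power ≈ 0.864

Standardized effect: d = |μ_{device A} − μ_{device B}| / σ = |1958.2 − 1835.9| / 203.6 = 0.6007
Noncentrality parameter: δ = d·√(n/2) = 0.6007 × √(65/2) = 3.4244
Critical value for a one-sided test at α = 0.01: z_α = 2.326.
Power = Φ(δ − 2.326) = Φ(1.098) = 0.8639.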